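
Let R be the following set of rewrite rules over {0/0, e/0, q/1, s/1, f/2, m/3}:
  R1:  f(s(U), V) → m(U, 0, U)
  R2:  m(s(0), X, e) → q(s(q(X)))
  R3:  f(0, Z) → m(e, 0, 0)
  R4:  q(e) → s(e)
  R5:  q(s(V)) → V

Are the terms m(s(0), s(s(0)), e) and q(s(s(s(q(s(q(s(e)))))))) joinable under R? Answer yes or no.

Reduce t₁ = m(s(0), s(s(0)), e):
1. m(s(0), s(s(0)), e)  →  q(s(q(s(s(0)))))   [R2 at ε]
2. q(s(q(s(s(0)))))  →  q(s(s(0)))   [R5 at ε]
3. q(s(s(0)))  →  s(0)   [R5 at ε]

Reduce t₂ = q(s(s(s(q(s(q(s(e)))))))):
1. q(s(s(s(q(s(q(s(e))))))))  →  s(s(q(s(q(s(e))))))   [R5 at ε]
2. s(s(q(s(q(s(e))))))  →  s(s(q(s(e))))   [R5 at 1.1]
3. s(s(q(s(e))))  →  s(s(e))   [R5 at 1.1]

no — NF(t₁) = s(0), NF(t₂) = s(s(e))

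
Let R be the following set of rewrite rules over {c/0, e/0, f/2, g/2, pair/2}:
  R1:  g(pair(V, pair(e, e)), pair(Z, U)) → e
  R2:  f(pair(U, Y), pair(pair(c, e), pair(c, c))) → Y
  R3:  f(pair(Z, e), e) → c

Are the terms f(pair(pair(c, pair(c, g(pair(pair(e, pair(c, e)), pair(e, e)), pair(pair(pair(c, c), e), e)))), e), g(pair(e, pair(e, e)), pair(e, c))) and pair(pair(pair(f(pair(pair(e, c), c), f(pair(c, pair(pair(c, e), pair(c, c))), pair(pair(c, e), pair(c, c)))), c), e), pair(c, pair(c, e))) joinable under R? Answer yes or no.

no — NF(t₁) = c, NF(t₂) = pair(pair(pair(c, c), e), pair(c, pair(c, e)))

Reduce t₁ = f(pair(pair(c, pair(c, g(pair(pair(e, pair(c, e)), pair(e, e)), pair(pair(pair(c, c), e), e)))), e), g(pair(e, pair(e, e)), pair(e, c))):
1. f(pair(pair(c, pair(c, g(pair(pair(e, pair(c, e)), pair(e, e)), pair(pair(pair(c, c), e), e)))), e), g(pair(e, pair(e, e)), pair(e, c)))  →  f(pair(pair(c, pair(c, e)), e), g(pair(e, pair(e, e)), pair(e, c)))   [R1 at 1.1.2.2]
2. f(pair(pair(c, pair(c, e)), e), g(pair(e, pair(e, e)), pair(e, c)))  →  f(pair(pair(c, pair(c, e)), e), e)   [R1 at 2]
3. f(pair(pair(c, pair(c, e)), e), e)  →  c   [R3 at ε]

Reduce t₂ = pair(pair(pair(f(pair(pair(e, c), c), f(pair(c, pair(pair(c, e), pair(c, c))), pair(pair(c, e), pair(c, c)))), c), e), pair(c, pair(c, e))):
1. pair(pair(pair(f(pair(pair(e, c), c), f(pair(c, pair(pair(c, e), pair(c, c))), pair(pair(c, e), pair(c, c)))), c), e), pair(c, pair(c, e)))  →  pair(pair(pair(f(pair(pair(e, c), c), pair(pair(c, e), pair(c, c))), c), e), pair(c, pair(c, e)))   [R2 at 1.1.1.2]
2. pair(pair(pair(f(pair(pair(e, c), c), pair(pair(c, e), pair(c, c))), c), e), pair(c, pair(c, e)))  →  pair(pair(pair(c, c), e), pair(c, pair(c, e)))   [R2 at 1.1.1]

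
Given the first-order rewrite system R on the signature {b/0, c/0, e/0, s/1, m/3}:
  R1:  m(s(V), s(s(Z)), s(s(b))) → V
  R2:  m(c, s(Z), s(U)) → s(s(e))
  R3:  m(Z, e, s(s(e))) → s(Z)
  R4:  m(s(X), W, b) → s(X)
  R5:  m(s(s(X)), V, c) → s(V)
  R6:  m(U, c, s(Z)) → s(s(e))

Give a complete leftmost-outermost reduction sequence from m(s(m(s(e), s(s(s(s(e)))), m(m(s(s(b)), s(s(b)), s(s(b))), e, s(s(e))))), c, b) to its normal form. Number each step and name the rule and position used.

1. m(s(m(s(e), s(s(s(s(e)))), m(m(s(s(b)), s(s(b)), s(s(b))), e, s(s(e))))), c, b)  →  s(m(s(e), s(s(s(s(e)))), m(m(s(s(b)), s(s(b)), s(s(b))), e, s(s(e)))))   [R4 at ε]
2. s(m(s(e), s(s(s(s(e)))), m(m(s(s(b)), s(s(b)), s(s(b))), e, s(s(e)))))  →  s(m(s(e), s(s(s(s(e)))), s(m(s(s(b)), s(s(b)), s(s(b))))))   [R3 at 1.3]
3. s(m(s(e), s(s(s(s(e)))), s(m(s(s(b)), s(s(b)), s(s(b))))))  →  s(m(s(e), s(s(s(s(e)))), s(s(b))))   [R1 at 1.3.1]
4. s(m(s(e), s(s(s(s(e)))), s(s(b))))  →  s(e)   [R1 at 1]

s(e)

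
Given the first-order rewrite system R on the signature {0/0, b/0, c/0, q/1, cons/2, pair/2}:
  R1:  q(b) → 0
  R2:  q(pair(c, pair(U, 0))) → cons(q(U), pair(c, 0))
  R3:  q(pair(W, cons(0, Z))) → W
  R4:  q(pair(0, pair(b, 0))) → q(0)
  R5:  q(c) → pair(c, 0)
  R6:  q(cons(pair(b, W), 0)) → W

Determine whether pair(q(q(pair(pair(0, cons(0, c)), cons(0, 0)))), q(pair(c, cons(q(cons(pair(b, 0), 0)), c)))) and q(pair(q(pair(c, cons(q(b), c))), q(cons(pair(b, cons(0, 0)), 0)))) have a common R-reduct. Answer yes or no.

no — NF(t₁) = pair(0, c), NF(t₂) = c

Reduce t₁ = pair(q(q(pair(pair(0, cons(0, c)), cons(0, 0)))), q(pair(c, cons(q(cons(pair(b, 0), 0)), c)))):
1. pair(q(q(pair(pair(0, cons(0, c)), cons(0, 0)))), q(pair(c, cons(q(cons(pair(b, 0), 0)), c))))  →  pair(q(pair(0, cons(0, c))), q(pair(c, cons(q(cons(pair(b, 0), 0)), c))))   [R3 at 1.1]
2. pair(q(pair(0, cons(0, c))), q(pair(c, cons(q(cons(pair(b, 0), 0)), c))))  →  pair(0, q(pair(c, cons(q(cons(pair(b, 0), 0)), c))))   [R3 at 1]
3. pair(0, q(pair(c, cons(q(cons(pair(b, 0), 0)), c))))  →  pair(0, q(pair(c, cons(0, c))))   [R6 at 2.1.2.1]
4. pair(0, q(pair(c, cons(0, c))))  →  pair(0, c)   [R3 at 2]

Reduce t₂ = q(pair(q(pair(c, cons(q(b), c))), q(cons(pair(b, cons(0, 0)), 0)))):
1. q(pair(q(pair(c, cons(q(b), c))), q(cons(pair(b, cons(0, 0)), 0))))  →  q(pair(q(pair(c, cons(0, c))), q(cons(pair(b, cons(0, 0)), 0))))   [R1 at 1.1.1.2.1]
2. q(pair(q(pair(c, cons(0, c))), q(cons(pair(b, cons(0, 0)), 0))))  →  q(pair(c, q(cons(pair(b, cons(0, 0)), 0))))   [R3 at 1.1]
3. q(pair(c, q(cons(pair(b, cons(0, 0)), 0))))  →  q(pair(c, cons(0, 0)))   [R6 at 1.2]
4. q(pair(c, cons(0, 0)))  →  c   [R3 at ε]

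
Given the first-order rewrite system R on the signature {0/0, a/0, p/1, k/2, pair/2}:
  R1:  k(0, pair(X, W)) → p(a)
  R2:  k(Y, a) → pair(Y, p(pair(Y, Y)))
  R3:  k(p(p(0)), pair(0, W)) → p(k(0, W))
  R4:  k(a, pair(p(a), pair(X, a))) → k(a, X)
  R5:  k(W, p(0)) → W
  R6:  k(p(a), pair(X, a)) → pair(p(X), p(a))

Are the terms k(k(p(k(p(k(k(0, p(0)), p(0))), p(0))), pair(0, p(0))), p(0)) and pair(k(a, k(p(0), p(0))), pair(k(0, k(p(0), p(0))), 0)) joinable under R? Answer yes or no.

Reduce t₁ = k(k(p(k(p(k(k(0, p(0)), p(0))), p(0))), pair(0, p(0))), p(0)):
1. k(k(p(k(p(k(k(0, p(0)), p(0))), p(0))), pair(0, p(0))), p(0))  →  k(p(k(p(k(k(0, p(0)), p(0))), p(0))), pair(0, p(0)))   [R5 at ε]
2. k(p(k(p(k(k(0, p(0)), p(0))), p(0))), pair(0, p(0)))  →  k(p(p(k(k(0, p(0)), p(0)))), pair(0, p(0)))   [R5 at 1.1]
3. k(p(p(k(k(0, p(0)), p(0)))), pair(0, p(0)))  →  k(p(p(k(0, p(0)))), pair(0, p(0)))   [R5 at 1.1.1]
4. k(p(p(k(0, p(0)))), pair(0, p(0)))  →  k(p(p(0)), pair(0, p(0)))   [R5 at 1.1.1]
5. k(p(p(0)), pair(0, p(0)))  →  p(k(0, p(0)))   [R3 at ε]
6. p(k(0, p(0)))  →  p(0)   [R5 at 1]

Reduce t₂ = pair(k(a, k(p(0), p(0))), pair(k(0, k(p(0), p(0))), 0)):
1. pair(k(a, k(p(0), p(0))), pair(k(0, k(p(0), p(0))), 0))  →  pair(k(a, p(0)), pair(k(0, k(p(0), p(0))), 0))   [R5 at 1.2]
2. pair(k(a, p(0)), pair(k(0, k(p(0), p(0))), 0))  →  pair(a, pair(k(0, k(p(0), p(0))), 0))   [R5 at 1]
3. pair(a, pair(k(0, k(p(0), p(0))), 0))  →  pair(a, pair(k(0, p(0)), 0))   [R5 at 2.1.2]
4. pair(a, pair(k(0, p(0)), 0))  →  pair(a, pair(0, 0))   [R5 at 2.1]

no — NF(t₁) = p(0), NF(t₂) = pair(a, pair(0, 0))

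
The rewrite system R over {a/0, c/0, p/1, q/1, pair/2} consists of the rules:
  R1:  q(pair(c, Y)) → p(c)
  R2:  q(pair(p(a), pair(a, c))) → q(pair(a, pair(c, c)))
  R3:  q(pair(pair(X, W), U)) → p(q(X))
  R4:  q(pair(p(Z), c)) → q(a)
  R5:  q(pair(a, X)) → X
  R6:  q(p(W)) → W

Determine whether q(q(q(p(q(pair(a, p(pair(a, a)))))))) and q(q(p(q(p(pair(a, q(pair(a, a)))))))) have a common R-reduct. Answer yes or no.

Reduce t₁ = q(q(q(p(q(pair(a, p(pair(a, a)))))))):
1. q(q(q(p(q(pair(a, p(pair(a, a))))))))  →  q(q(q(pair(a, p(pair(a, a))))))   [R6 at 1.1]
2. q(q(q(pair(a, p(pair(a, a))))))  →  q(q(p(pair(a, a))))   [R5 at 1.1]
3. q(q(p(pair(a, a))))  →  q(pair(a, a))   [R6 at 1]
4. q(pair(a, a))  →  a   [R5 at ε]

Reduce t₂ = q(q(p(q(p(pair(a, q(pair(a, a)))))))):
1. q(q(p(q(p(pair(a, q(pair(a, a))))))))  →  q(q(p(pair(a, q(pair(a, a))))))   [R6 at 1]
2. q(q(p(pair(a, q(pair(a, a))))))  →  q(pair(a, q(pair(a, a))))   [R6 at 1]
3. q(pair(a, q(pair(a, a))))  →  q(pair(a, a))   [R5 at ε]
4. q(pair(a, a))  →  a   [R5 at ε]

yes — NF(t₁) = a, NF(t₂) = a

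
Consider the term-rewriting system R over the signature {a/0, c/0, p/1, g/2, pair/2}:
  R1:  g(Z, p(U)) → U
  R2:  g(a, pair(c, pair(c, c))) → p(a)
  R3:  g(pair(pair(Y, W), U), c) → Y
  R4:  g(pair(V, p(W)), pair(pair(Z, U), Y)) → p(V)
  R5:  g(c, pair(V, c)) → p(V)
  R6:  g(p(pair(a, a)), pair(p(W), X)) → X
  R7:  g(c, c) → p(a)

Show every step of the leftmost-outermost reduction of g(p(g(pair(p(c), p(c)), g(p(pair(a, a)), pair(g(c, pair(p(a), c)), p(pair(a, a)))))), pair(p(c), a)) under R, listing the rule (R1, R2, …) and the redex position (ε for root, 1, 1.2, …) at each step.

1. g(p(g(pair(p(c), p(c)), g(p(pair(a, a)), pair(g(c, pair(p(a), c)), p(pair(a, a)))))), pair(p(c), a))  →  g(p(g(pair(p(c), p(c)), g(p(pair(a, a)), pair(p(p(a)), p(pair(a, a)))))), pair(p(c), a))   [R5 at 1.1.2.2.1]
2. g(p(g(pair(p(c), p(c)), g(p(pair(a, a)), pair(p(p(a)), p(pair(a, a)))))), pair(p(c), a))  →  g(p(g(pair(p(c), p(c)), p(pair(a, a)))), pair(p(c), a))   [R6 at 1.1.2]
3. g(p(g(pair(p(c), p(c)), p(pair(a, a)))), pair(p(c), a))  →  g(p(pair(a, a)), pair(p(c), a))   [R1 at 1.1]
4. g(p(pair(a, a)), pair(p(c), a))  →  a   [R6 at ε]

a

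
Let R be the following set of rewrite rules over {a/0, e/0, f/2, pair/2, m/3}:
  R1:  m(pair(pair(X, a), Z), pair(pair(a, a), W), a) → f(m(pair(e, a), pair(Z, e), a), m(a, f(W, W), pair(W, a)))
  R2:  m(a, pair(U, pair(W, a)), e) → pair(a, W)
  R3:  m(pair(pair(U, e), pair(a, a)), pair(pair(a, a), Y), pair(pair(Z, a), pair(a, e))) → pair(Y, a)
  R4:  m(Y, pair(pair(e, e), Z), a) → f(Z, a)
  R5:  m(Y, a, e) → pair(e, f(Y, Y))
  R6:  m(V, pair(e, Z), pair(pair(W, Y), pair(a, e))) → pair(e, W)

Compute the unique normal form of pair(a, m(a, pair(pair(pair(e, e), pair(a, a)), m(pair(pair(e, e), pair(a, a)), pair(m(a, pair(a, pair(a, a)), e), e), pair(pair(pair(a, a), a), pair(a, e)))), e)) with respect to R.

1. pair(a, m(a, pair(pair(pair(e, e), pair(a, a)), m(pair(pair(e, e), pair(a, a)), pair(m(a, pair(a, pair(a, a)), e), e), pair(pair(pair(a, a), a), pair(a, e)))), e))  →  pair(a, m(a, pair(pair(pair(e, e), pair(a, a)), m(pair(pair(e, e), pair(a, a)), pair(pair(a, a), e), pair(pair(pair(a, a), a), pair(a, e)))), e))   [R2 at 2.2.2.2.1]
2. pair(a, m(a, pair(pair(pair(e, e), pair(a, a)), m(pair(pair(e, e), pair(a, a)), pair(pair(a, a), e), pair(pair(pair(a, a), a), pair(a, e)))), e))  →  pair(a, m(a, pair(pair(pair(e, e), pair(a, a)), pair(e, a)), e))   [R3 at 2.2.2]
3. pair(a, m(a, pair(pair(pair(e, e), pair(a, a)), pair(e, a)), e))  →  pair(a, pair(a, e))   [R2 at 2]

pair(a, pair(a, e))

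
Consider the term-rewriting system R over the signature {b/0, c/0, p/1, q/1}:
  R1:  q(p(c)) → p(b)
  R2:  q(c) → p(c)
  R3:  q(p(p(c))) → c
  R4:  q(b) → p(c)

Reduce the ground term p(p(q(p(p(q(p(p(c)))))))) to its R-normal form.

1. p(p(q(p(p(q(p(p(c))))))))  →  p(p(q(p(p(c)))))   [R3 at 1.1.1.1.1]
2. p(p(q(p(p(c)))))  →  p(p(c))   [R3 at 1.1]

p(p(c))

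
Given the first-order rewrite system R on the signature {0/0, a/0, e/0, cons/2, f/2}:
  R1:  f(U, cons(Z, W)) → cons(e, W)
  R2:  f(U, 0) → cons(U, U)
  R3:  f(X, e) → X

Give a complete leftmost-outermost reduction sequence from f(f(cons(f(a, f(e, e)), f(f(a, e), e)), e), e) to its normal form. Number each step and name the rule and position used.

1. f(f(cons(f(a, f(e, e)), f(f(a, e), e)), e), e)  →  f(cons(f(a, f(e, e)), f(f(a, e), e)), e)   [R3 at ε]
2. f(cons(f(a, f(e, e)), f(f(a, e), e)), e)  →  cons(f(a, f(e, e)), f(f(a, e), e))   [R3 at ε]
3. cons(f(a, f(e, e)), f(f(a, e), e))  →  cons(f(a, e), f(f(a, e), e))   [R3 at 1.2]
4. cons(f(a, e), f(f(a, e), e))  →  cons(a, f(f(a, e), e))   [R3 at 1]
5. cons(a, f(f(a, e), e))  →  cons(a, f(a, e))   [R3 at 2]
6. cons(a, f(a, e))  →  cons(a, a)   [R3 at 2]

cons(a, a)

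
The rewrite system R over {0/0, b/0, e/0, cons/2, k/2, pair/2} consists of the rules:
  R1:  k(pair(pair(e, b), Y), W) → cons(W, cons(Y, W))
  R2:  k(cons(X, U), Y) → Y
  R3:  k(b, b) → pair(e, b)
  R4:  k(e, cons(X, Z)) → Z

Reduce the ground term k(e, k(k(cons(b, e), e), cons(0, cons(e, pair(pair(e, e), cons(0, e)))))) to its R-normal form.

pair(pair(e, e), cons(0, e))

1. k(e, k(k(cons(b, e), e), cons(0, cons(e, pair(pair(e, e), cons(0, e))))))  →  k(e, k(e, cons(0, cons(e, pair(pair(e, e), cons(0, e))))))   [R2 at 2.1]
2. k(e, k(e, cons(0, cons(e, pair(pair(e, e), cons(0, e))))))  →  k(e, cons(e, pair(pair(e, e), cons(0, e))))   [R4 at 2]
3. k(e, cons(e, pair(pair(e, e), cons(0, e))))  →  pair(pair(e, e), cons(0, e))   [R4 at ε]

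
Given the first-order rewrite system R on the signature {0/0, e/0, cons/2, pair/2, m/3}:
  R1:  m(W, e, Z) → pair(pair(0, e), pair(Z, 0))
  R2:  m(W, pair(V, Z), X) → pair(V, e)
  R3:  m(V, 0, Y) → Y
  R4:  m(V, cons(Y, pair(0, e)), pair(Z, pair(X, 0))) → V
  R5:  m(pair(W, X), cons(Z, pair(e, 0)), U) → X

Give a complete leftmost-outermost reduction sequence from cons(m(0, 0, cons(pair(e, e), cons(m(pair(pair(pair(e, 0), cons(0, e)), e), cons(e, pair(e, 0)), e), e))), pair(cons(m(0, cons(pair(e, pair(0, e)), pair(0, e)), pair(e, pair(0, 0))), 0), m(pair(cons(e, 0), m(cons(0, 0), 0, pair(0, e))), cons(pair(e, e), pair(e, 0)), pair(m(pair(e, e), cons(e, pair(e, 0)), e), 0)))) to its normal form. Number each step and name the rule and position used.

1. cons(m(0, 0, cons(pair(e, e), cons(m(pair(pair(pair(e, 0), cons(0, e)), e), cons(e, pair(e, 0)), e), e))), pair(cons(m(0, cons(pair(e, pair(0, e)), pair(0, e)), pair(e, pair(0, 0))), 0), m(pair(cons(e, 0), m(cons(0, 0), 0, pair(0, e))), cons(pair(e, e), pair(e, 0)), pair(m(pair(e, e), cons(e, pair(e, 0)), e), 0))))  →  cons(cons(pair(e, e), cons(m(pair(pair(pair(e, 0), cons(0, e)), e), cons(e, pair(e, 0)), e), e)), pair(cons(m(0, cons(pair(e, pair(0, e)), pair(0, e)), pair(e, pair(0, 0))), 0), m(pair(cons(e, 0), m(cons(0, 0), 0, pair(0, e))), cons(pair(e, e), pair(e, 0)), pair(m(pair(e, e), cons(e, pair(e, 0)), e), 0))))   [R3 at 1]
2. cons(cons(pair(e, e), cons(m(pair(pair(pair(e, 0), cons(0, e)), e), cons(e, pair(e, 0)), e), e)), pair(cons(m(0, cons(pair(e, pair(0, e)), pair(0, e)), pair(e, pair(0, 0))), 0), m(pair(cons(e, 0), m(cons(0, 0), 0, pair(0, e))), cons(pair(e, e), pair(e, 0)), pair(m(pair(e, e), cons(e, pair(e, 0)), e), 0))))  →  cons(cons(pair(e, e), cons(e, e)), pair(cons(m(0, cons(pair(e, pair(0, e)), pair(0, e)), pair(e, pair(0, 0))), 0), m(pair(cons(e, 0), m(cons(0, 0), 0, pair(0, e))), cons(pair(e, e), pair(e, 0)), pair(m(pair(e, e), cons(e, pair(e, 0)), e), 0))))   [R5 at 1.2.1]
3. cons(cons(pair(e, e), cons(e, e)), pair(cons(m(0, cons(pair(e, pair(0, e)), pair(0, e)), pair(e, pair(0, 0))), 0), m(pair(cons(e, 0), m(cons(0, 0), 0, pair(0, e))), cons(pair(e, e), pair(e, 0)), pair(m(pair(e, e), cons(e, pair(e, 0)), e), 0))))  →  cons(cons(pair(e, e), cons(e, e)), pair(cons(0, 0), m(pair(cons(e, 0), m(cons(0, 0), 0, pair(0, e))), cons(pair(e, e), pair(e, 0)), pair(m(pair(e, e), cons(e, pair(e, 0)), e), 0))))   [R4 at 2.1.1]
4. cons(cons(pair(e, e), cons(e, e)), pair(cons(0, 0), m(pair(cons(e, 0), m(cons(0, 0), 0, pair(0, e))), cons(pair(e, e), pair(e, 0)), pair(m(pair(e, e), cons(e, pair(e, 0)), e), 0))))  →  cons(cons(pair(e, e), cons(e, e)), pair(cons(0, 0), m(cons(0, 0), 0, pair(0, e))))   [R5 at 2.2]
5. cons(cons(pair(e, e), cons(e, e)), pair(cons(0, 0), m(cons(0, 0), 0, pair(0, e))))  →  cons(cons(pair(e, e), cons(e, e)), pair(cons(0, 0), pair(0, e)))   [R3 at 2.2]

cons(cons(pair(e, e), cons(e, e)), pair(cons(0, 0), pair(0, e)))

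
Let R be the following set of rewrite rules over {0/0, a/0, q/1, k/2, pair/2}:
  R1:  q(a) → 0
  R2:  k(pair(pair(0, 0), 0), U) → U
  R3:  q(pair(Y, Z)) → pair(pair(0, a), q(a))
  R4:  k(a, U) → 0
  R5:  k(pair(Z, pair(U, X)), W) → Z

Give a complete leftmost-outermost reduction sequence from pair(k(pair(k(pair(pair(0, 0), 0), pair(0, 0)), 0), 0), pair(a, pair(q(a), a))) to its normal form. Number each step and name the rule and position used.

pair(0, pair(a, pair(0, a)))

1. pair(k(pair(k(pair(pair(0, 0), 0), pair(0, 0)), 0), 0), pair(a, pair(q(a), a)))  →  pair(k(pair(pair(0, 0), 0), 0), pair(a, pair(q(a), a)))   [R2 at 1.1.1]
2. pair(k(pair(pair(0, 0), 0), 0), pair(a, pair(q(a), a)))  →  pair(0, pair(a, pair(q(a), a)))   [R2 at 1]
3. pair(0, pair(a, pair(q(a), a)))  →  pair(0, pair(a, pair(0, a)))   [R1 at 2.2.1]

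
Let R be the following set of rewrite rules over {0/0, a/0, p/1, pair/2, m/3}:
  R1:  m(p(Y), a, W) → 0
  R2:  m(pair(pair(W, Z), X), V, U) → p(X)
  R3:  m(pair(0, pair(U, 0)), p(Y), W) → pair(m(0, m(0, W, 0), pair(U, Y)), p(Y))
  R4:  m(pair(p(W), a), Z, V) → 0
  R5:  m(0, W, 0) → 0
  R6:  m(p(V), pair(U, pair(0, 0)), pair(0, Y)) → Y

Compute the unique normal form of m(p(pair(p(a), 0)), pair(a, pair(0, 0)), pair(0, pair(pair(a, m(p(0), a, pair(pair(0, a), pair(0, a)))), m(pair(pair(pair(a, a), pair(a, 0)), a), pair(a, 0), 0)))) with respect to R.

pair(pair(a, 0), p(a))

1. m(p(pair(p(a), 0)), pair(a, pair(0, 0)), pair(0, pair(pair(a, m(p(0), a, pair(pair(0, a), pair(0, a)))), m(pair(pair(pair(a, a), pair(a, 0)), a), pair(a, 0), 0))))  →  pair(pair(a, m(p(0), a, pair(pair(0, a), pair(0, a)))), m(pair(pair(pair(a, a), pair(a, 0)), a), pair(a, 0), 0))   [R6 at ε]
2. pair(pair(a, m(p(0), a, pair(pair(0, a), pair(0, a)))), m(pair(pair(pair(a, a), pair(a, 0)), a), pair(a, 0), 0))  →  pair(pair(a, 0), m(pair(pair(pair(a, a), pair(a, 0)), a), pair(a, 0), 0))   [R1 at 1.2]
3. pair(pair(a, 0), m(pair(pair(pair(a, a), pair(a, 0)), a), pair(a, 0), 0))  →  pair(pair(a, 0), p(a))   [R2 at 2]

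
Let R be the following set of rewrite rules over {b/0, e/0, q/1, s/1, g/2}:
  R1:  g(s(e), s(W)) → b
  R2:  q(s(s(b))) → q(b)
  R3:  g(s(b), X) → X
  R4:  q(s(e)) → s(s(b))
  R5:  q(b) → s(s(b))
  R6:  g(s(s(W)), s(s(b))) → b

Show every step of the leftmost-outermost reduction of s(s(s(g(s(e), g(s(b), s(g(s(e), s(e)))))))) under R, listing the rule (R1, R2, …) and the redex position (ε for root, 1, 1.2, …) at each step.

1. s(s(s(g(s(e), g(s(b), s(g(s(e), s(e))))))))  →  s(s(s(g(s(e), s(g(s(e), s(e)))))))   [R3 at 1.1.1.2]
2. s(s(s(g(s(e), s(g(s(e), s(e)))))))  →  s(s(s(b)))   [R1 at 1.1.1]

s(s(s(b)))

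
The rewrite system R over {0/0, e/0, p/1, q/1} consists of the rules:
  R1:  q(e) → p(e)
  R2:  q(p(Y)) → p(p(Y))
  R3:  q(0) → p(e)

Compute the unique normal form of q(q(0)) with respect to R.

p(p(e))

1. q(q(0))  →  q(p(e))   [R3 at 1]
2. q(p(e))  →  p(p(e))   [R2 at ε]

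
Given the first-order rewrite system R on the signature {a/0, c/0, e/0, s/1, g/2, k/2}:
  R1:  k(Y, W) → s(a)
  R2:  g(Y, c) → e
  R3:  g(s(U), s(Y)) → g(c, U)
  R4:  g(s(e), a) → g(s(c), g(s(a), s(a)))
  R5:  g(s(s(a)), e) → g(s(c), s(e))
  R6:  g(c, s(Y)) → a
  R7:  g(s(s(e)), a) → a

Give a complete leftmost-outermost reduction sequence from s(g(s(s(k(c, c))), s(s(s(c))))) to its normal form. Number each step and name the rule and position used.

s(a)

1. s(g(s(s(k(c, c))), s(s(s(c)))))  →  s(g(c, s(k(c, c))))   [R3 at 1]
2. s(g(c, s(k(c, c))))  →  s(a)   [R6 at 1]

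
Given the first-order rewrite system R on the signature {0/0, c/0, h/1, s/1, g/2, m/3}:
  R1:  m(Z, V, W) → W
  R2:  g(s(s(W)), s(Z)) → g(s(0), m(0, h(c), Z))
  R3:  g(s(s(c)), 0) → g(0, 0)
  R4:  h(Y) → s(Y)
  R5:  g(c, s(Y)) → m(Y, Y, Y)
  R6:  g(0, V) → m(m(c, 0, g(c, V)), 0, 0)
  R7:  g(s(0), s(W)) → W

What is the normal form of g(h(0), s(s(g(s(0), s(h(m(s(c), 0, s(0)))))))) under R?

1. g(h(0), s(s(g(s(0), s(h(m(s(c), 0, s(0))))))))  →  g(s(0), s(s(g(s(0), s(h(m(s(c), 0, s(0))))))))   [R4 at 1]
2. g(s(0), s(s(g(s(0), s(h(m(s(c), 0, s(0))))))))  →  s(g(s(0), s(h(m(s(c), 0, s(0))))))   [R7 at ε]
3. s(g(s(0), s(h(m(s(c), 0, s(0))))))  →  s(h(m(s(c), 0, s(0))))   [R7 at 1]
4. s(h(m(s(c), 0, s(0))))  →  s(s(m(s(c), 0, s(0))))   [R4 at 1]
5. s(s(m(s(c), 0, s(0))))  →  s(s(s(0)))   [R1 at 1.1]

s(s(s(0)))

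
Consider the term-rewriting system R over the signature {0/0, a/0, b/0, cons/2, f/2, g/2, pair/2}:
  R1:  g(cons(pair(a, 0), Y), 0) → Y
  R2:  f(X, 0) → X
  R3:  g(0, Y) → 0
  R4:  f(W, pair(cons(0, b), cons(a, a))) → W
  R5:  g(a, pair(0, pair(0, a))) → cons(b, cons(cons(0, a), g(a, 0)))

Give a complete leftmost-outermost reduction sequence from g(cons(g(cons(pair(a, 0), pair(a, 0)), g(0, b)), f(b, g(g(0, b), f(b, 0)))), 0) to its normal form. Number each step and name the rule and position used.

1. g(cons(g(cons(pair(a, 0), pair(a, 0)), g(0, b)), f(b, g(g(0, b), f(b, 0)))), 0)  →  g(cons(g(cons(pair(a, 0), pair(a, 0)), 0), f(b, g(g(0, b), f(b, 0)))), 0)   [R3 at 1.1.2]
2. g(cons(g(cons(pair(a, 0), pair(a, 0)), 0), f(b, g(g(0, b), f(b, 0)))), 0)  →  g(cons(pair(a, 0), f(b, g(g(0, b), f(b, 0)))), 0)   [R1 at 1.1]
3. g(cons(pair(a, 0), f(b, g(g(0, b), f(b, 0)))), 0)  →  f(b, g(g(0, b), f(b, 0)))   [R1 at ε]
4. f(b, g(g(0, b), f(b, 0)))  →  f(b, g(0, f(b, 0)))   [R3 at 2.1]
5. f(b, g(0, f(b, 0)))  →  f(b, 0)   [R3 at 2]
6. f(b, 0)  →  b   [R2 at ε]

b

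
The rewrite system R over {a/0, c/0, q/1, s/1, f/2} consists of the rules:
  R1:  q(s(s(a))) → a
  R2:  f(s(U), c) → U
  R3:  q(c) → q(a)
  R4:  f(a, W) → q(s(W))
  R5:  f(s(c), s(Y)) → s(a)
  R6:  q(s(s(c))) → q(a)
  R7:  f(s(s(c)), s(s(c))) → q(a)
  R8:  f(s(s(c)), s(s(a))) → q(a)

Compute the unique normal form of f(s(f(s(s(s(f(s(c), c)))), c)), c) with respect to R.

1. f(s(f(s(s(s(f(s(c), c)))), c)), c)  →  f(s(s(s(f(s(c), c)))), c)   [R2 at ε]
2. f(s(s(s(f(s(c), c)))), c)  →  s(s(f(s(c), c)))   [R2 at ε]
3. s(s(f(s(c), c)))  →  s(s(c))   [R2 at 1.1]

s(s(c))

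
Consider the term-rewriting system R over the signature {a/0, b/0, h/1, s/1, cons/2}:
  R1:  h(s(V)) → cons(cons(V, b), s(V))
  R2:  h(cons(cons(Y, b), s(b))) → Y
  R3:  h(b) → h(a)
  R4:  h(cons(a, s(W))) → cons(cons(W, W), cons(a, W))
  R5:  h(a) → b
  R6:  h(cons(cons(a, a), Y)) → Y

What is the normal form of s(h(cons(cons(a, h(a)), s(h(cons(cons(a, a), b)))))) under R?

1. s(h(cons(cons(a, h(a)), s(h(cons(cons(a, a), b))))))  →  s(h(cons(cons(a, b), s(h(cons(cons(a, a), b))))))   [R5 at 1.1.1.2]
2. s(h(cons(cons(a, b), s(h(cons(cons(a, a), b))))))  →  s(h(cons(cons(a, b), s(b))))   [R6 at 1.1.2.1]
3. s(h(cons(cons(a, b), s(b))))  →  s(a)   [R2 at 1]

s(a)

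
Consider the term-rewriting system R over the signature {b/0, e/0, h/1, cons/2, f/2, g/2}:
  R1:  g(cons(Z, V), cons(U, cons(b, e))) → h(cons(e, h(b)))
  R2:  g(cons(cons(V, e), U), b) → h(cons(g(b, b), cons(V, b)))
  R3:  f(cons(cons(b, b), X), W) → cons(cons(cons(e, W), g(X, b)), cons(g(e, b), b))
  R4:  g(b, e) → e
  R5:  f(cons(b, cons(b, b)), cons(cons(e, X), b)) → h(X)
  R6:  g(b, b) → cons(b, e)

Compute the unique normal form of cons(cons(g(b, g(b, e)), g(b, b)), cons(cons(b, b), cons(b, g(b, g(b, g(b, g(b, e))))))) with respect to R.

1. cons(cons(g(b, g(b, e)), g(b, b)), cons(cons(b, b), cons(b, g(b, g(b, g(b, g(b, e)))))))  →  cons(cons(g(b, e), g(b, b)), cons(cons(b, b), cons(b, g(b, g(b, g(b, g(b, e)))))))   [R4 at 1.1.2]
2. cons(cons(g(b, e), g(b, b)), cons(cons(b, b), cons(b, g(b, g(b, g(b, g(b, e)))))))  →  cons(cons(e, g(b, b)), cons(cons(b, b), cons(b, g(b, g(b, g(b, g(b, e)))))))   [R4 at 1.1]
3. cons(cons(e, g(b, b)), cons(cons(b, b), cons(b, g(b, g(b, g(b, g(b, e)))))))  →  cons(cons(e, cons(b, e)), cons(cons(b, b), cons(b, g(b, g(b, g(b, g(b, e)))))))   [R6 at 1.2]
4. cons(cons(e, cons(b, e)), cons(cons(b, b), cons(b, g(b, g(b, g(b, g(b, e)))))))  →  cons(cons(e, cons(b, e)), cons(cons(b, b), cons(b, g(b, g(b, g(b, e))))))   [R4 at 2.2.2.2.2.2]
5. cons(cons(e, cons(b, e)), cons(cons(b, b), cons(b, g(b, g(b, g(b, e))))))  →  cons(cons(e, cons(b, e)), cons(cons(b, b), cons(b, g(b, g(b, e)))))   [R4 at 2.2.2.2.2]
6. cons(cons(e, cons(b, e)), cons(cons(b, b), cons(b, g(b, g(b, e)))))  →  cons(cons(e, cons(b, e)), cons(cons(b, b), cons(b, g(b, e))))   [R4 at 2.2.2.2]
7. cons(cons(e, cons(b, e)), cons(cons(b, b), cons(b, g(b, e))))  →  cons(cons(e, cons(b, e)), cons(cons(b, b), cons(b, e)))   [R4 at 2.2.2]

cons(cons(e, cons(b, e)), cons(cons(b, b), cons(b, e)))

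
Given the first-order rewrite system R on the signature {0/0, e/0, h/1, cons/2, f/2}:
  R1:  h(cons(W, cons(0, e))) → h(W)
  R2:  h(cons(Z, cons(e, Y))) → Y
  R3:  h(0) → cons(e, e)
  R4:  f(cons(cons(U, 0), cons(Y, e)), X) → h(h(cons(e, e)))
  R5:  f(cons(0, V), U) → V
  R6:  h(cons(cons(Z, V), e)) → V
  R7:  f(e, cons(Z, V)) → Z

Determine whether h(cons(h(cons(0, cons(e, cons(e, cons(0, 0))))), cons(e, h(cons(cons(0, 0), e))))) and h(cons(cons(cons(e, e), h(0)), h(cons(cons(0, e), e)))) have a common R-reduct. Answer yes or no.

Reduce t₁ = h(cons(h(cons(0, cons(e, cons(e, cons(0, 0))))), cons(e, h(cons(cons(0, 0), e))))):
1. h(cons(h(cons(0, cons(e, cons(e, cons(0, 0))))), cons(e, h(cons(cons(0, 0), e)))))  →  h(cons(cons(0, 0), e))   [R2 at ε]
2. h(cons(cons(0, 0), e))  →  0   [R6 at ε]

Reduce t₂ = h(cons(cons(cons(e, e), h(0)), h(cons(cons(0, e), e)))):
1. h(cons(cons(cons(e, e), h(0)), h(cons(cons(0, e), e))))  →  h(cons(cons(cons(e, e), cons(e, e)), h(cons(cons(0, e), e))))   [R3 at 1.1.2]
2. h(cons(cons(cons(e, e), cons(e, e)), h(cons(cons(0, e), e))))  →  h(cons(cons(cons(e, e), cons(e, e)), e))   [R6 at 1.2]
3. h(cons(cons(cons(e, e), cons(e, e)), e))  →  cons(e, e)   [R6 at ε]

no — NF(t₁) = 0, NF(t₂) = cons(e, e)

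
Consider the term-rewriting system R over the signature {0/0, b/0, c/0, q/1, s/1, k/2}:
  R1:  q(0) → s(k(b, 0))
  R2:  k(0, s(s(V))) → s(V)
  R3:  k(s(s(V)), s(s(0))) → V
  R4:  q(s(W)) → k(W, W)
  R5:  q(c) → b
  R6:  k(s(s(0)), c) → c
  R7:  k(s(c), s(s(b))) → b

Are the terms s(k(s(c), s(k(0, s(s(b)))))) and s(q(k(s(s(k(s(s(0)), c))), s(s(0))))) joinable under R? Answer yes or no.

yes — NF(t₁) = s(b), NF(t₂) = s(b)

Reduce t₁ = s(k(s(c), s(k(0, s(s(b)))))):
1. s(k(s(c), s(k(0, s(s(b))))))  →  s(k(s(c), s(s(b))))   [R2 at 1.2.1]
2. s(k(s(c), s(s(b))))  →  s(b)   [R7 at 1]

Reduce t₂ = s(q(k(s(s(k(s(s(0)), c))), s(s(0))))):
1. s(q(k(s(s(k(s(s(0)), c))), s(s(0)))))  →  s(q(k(s(s(0)), c)))   [R3 at 1.1]
2. s(q(k(s(s(0)), c)))  →  s(q(c))   [R6 at 1.1]
3. s(q(c))  →  s(b)   [R5 at 1]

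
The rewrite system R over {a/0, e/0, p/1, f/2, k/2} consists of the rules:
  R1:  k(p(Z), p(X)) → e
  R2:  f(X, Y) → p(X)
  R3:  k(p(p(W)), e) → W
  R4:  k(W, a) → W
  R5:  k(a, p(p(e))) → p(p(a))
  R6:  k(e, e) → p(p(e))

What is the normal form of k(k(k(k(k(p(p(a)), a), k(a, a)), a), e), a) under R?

a

1. k(k(k(k(k(p(p(a)), a), k(a, a)), a), e), a)  →  k(k(k(k(p(p(a)), a), k(a, a)), a), e)   [R4 at ε]
2. k(k(k(k(p(p(a)), a), k(a, a)), a), e)  →  k(k(k(p(p(a)), a), k(a, a)), e)   [R4 at 1]
3. k(k(k(p(p(a)), a), k(a, a)), e)  →  k(k(p(p(a)), k(a, a)), e)   [R4 at 1.1]
4. k(k(p(p(a)), k(a, a)), e)  →  k(k(p(p(a)), a), e)   [R4 at 1.2]
5. k(k(p(p(a)), a), e)  →  k(p(p(a)), e)   [R4 at 1]
6. k(p(p(a)), e)  →  a   [R3 at ε]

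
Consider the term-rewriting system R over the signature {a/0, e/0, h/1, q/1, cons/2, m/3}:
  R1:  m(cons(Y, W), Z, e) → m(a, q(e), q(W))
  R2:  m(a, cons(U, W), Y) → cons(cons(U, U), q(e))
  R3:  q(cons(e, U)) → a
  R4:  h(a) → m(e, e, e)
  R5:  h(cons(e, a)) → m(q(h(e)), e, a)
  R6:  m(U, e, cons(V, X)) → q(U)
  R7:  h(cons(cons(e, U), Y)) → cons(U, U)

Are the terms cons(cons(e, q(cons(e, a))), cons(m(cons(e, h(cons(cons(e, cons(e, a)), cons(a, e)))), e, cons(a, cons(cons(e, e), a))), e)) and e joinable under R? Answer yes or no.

no — NF(t₁) = cons(cons(e, a), cons(a, e)), NF(t₂) = e

Reduce t₁ = cons(cons(e, q(cons(e, a))), cons(m(cons(e, h(cons(cons(e, cons(e, a)), cons(a, e)))), e, cons(a, cons(cons(e, e), a))), e)):
1. cons(cons(e, q(cons(e, a))), cons(m(cons(e, h(cons(cons(e, cons(e, a)), cons(a, e)))), e, cons(a, cons(cons(e, e), a))), e))  →  cons(cons(e, a), cons(m(cons(e, h(cons(cons(e, cons(e, a)), cons(a, e)))), e, cons(a, cons(cons(e, e), a))), e))   [R3 at 1.2]
2. cons(cons(e, a), cons(m(cons(e, h(cons(cons(e, cons(e, a)), cons(a, e)))), e, cons(a, cons(cons(e, e), a))), e))  →  cons(cons(e, a), cons(q(cons(e, h(cons(cons(e, cons(e, a)), cons(a, e))))), e))   [R6 at 2.1]
3. cons(cons(e, a), cons(q(cons(e, h(cons(cons(e, cons(e, a)), cons(a, e))))), e))  →  cons(cons(e, a), cons(a, e))   [R3 at 2.1]

Reduce t₂ = e:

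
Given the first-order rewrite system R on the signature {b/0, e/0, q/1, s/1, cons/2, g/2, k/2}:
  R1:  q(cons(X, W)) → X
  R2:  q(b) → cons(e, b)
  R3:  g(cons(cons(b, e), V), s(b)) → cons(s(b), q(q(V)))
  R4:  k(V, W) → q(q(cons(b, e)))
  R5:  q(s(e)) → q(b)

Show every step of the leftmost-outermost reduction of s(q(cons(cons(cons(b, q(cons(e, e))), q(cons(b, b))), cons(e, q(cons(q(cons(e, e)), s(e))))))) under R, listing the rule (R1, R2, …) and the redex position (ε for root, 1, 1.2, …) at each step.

1. s(q(cons(cons(cons(b, q(cons(e, e))), q(cons(b, b))), cons(e, q(cons(q(cons(e, e)), s(e)))))))  →  s(cons(cons(b, q(cons(e, e))), q(cons(b, b))))   [R1 at 1]
2. s(cons(cons(b, q(cons(e, e))), q(cons(b, b))))  →  s(cons(cons(b, e), q(cons(b, b))))   [R1 at 1.1.2]
3. s(cons(cons(b, e), q(cons(b, b))))  →  s(cons(cons(b, e), b))   [R1 at 1.2]

s(cons(cons(b, e), b))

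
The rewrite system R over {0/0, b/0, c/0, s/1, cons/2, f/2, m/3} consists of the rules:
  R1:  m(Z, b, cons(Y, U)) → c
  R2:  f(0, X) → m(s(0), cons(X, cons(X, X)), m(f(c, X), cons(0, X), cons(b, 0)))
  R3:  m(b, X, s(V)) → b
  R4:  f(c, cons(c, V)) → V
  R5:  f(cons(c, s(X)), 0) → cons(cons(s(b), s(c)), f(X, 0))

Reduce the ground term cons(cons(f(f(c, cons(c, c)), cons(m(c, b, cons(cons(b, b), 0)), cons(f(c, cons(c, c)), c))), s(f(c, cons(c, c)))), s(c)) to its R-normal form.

cons(cons(cons(c, c), s(c)), s(c))

1. cons(cons(f(f(c, cons(c, c)), cons(m(c, b, cons(cons(b, b), 0)), cons(f(c, cons(c, c)), c))), s(f(c, cons(c, c)))), s(c))  →  cons(cons(f(c, cons(m(c, b, cons(cons(b, b), 0)), cons(f(c, cons(c, c)), c))), s(f(c, cons(c, c)))), s(c))   [R4 at 1.1.1]
2. cons(cons(f(c, cons(m(c, b, cons(cons(b, b), 0)), cons(f(c, cons(c, c)), c))), s(f(c, cons(c, c)))), s(c))  →  cons(cons(f(c, cons(c, cons(f(c, cons(c, c)), c))), s(f(c, cons(c, c)))), s(c))   [R1 at 1.1.2.1]
3. cons(cons(f(c, cons(c, cons(f(c, cons(c, c)), c))), s(f(c, cons(c, c)))), s(c))  →  cons(cons(cons(f(c, cons(c, c)), c), s(f(c, cons(c, c)))), s(c))   [R4 at 1.1]
4. cons(cons(cons(f(c, cons(c, c)), c), s(f(c, cons(c, c)))), s(c))  →  cons(cons(cons(c, c), s(f(c, cons(c, c)))), s(c))   [R4 at 1.1.1]
5. cons(cons(cons(c, c), s(f(c, cons(c, c)))), s(c))  →  cons(cons(cons(c, c), s(c)), s(c))   [R4 at 1.2.1]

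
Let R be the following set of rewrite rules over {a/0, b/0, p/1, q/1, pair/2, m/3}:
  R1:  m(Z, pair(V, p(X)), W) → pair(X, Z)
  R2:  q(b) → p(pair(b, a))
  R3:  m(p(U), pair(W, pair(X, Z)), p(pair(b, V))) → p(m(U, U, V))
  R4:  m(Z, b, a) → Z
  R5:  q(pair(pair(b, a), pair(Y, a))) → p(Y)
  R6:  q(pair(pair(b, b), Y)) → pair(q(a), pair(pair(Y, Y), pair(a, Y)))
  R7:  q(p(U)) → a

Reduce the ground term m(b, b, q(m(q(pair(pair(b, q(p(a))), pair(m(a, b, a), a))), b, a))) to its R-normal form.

1. m(b, b, q(m(q(pair(pair(b, q(p(a))), pair(m(a, b, a), a))), b, a)))  →  m(b, b, q(q(pair(pair(b, q(p(a))), pair(m(a, b, a), a)))))   [R4 at 3.1]
2. m(b, b, q(q(pair(pair(b, q(p(a))), pair(m(a, b, a), a)))))  →  m(b, b, q(q(pair(pair(b, a), pair(m(a, b, a), a)))))   [R7 at 3.1.1.1.2]
3. m(b, b, q(q(pair(pair(b, a), pair(m(a, b, a), a)))))  →  m(b, b, q(p(m(a, b, a))))   [R5 at 3.1]
4. m(b, b, q(p(m(a, b, a))))  →  m(b, b, a)   [R7 at 3]
5. m(b, b, a)  →  b   [R4 at ε]

b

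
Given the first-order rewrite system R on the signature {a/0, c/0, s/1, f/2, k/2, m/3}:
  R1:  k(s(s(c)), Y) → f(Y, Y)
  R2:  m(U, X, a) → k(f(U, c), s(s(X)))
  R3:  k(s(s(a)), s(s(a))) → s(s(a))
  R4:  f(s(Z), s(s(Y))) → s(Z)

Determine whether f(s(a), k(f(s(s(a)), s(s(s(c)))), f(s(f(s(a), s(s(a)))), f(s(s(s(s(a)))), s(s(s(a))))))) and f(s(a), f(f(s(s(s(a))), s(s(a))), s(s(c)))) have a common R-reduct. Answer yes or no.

yes — NF(t₁) = s(a), NF(t₂) = s(a)

Reduce t₁ = f(s(a), k(f(s(s(a)), s(s(s(c)))), f(s(f(s(a), s(s(a)))), f(s(s(s(s(a)))), s(s(s(a))))))):
1. f(s(a), k(f(s(s(a)), s(s(s(c)))), f(s(f(s(a), s(s(a)))), f(s(s(s(s(a)))), s(s(s(a)))))))  →  f(s(a), k(s(s(a)), f(s(f(s(a), s(s(a)))), f(s(s(s(s(a)))), s(s(s(a)))))))   [R4 at 2.1]
2. f(s(a), k(s(s(a)), f(s(f(s(a), s(s(a)))), f(s(s(s(s(a)))), s(s(s(a)))))))  →  f(s(a), k(s(s(a)), f(s(s(a)), f(s(s(s(s(a)))), s(s(s(a)))))))   [R4 at 2.2.1.1]
3. f(s(a), k(s(s(a)), f(s(s(a)), f(s(s(s(s(a)))), s(s(s(a)))))))  →  f(s(a), k(s(s(a)), f(s(s(a)), s(s(s(s(a)))))))   [R4 at 2.2.2]
4. f(s(a), k(s(s(a)), f(s(s(a)), s(s(s(s(a)))))))  →  f(s(a), k(s(s(a)), s(s(a))))   [R4 at 2.2]
5. f(s(a), k(s(s(a)), s(s(a))))  →  f(s(a), s(s(a)))   [R3 at 2]
6. f(s(a), s(s(a)))  →  s(a)   [R4 at ε]

Reduce t₂ = f(s(a), f(f(s(s(s(a))), s(s(a))), s(s(c)))):
1. f(s(a), f(f(s(s(s(a))), s(s(a))), s(s(c))))  →  f(s(a), f(s(s(s(a))), s(s(c))))   [R4 at 2.1]
2. f(s(a), f(s(s(s(a))), s(s(c))))  →  f(s(a), s(s(s(a))))   [R4 at 2]
3. f(s(a), s(s(s(a))))  →  s(a)   [R4 at ε]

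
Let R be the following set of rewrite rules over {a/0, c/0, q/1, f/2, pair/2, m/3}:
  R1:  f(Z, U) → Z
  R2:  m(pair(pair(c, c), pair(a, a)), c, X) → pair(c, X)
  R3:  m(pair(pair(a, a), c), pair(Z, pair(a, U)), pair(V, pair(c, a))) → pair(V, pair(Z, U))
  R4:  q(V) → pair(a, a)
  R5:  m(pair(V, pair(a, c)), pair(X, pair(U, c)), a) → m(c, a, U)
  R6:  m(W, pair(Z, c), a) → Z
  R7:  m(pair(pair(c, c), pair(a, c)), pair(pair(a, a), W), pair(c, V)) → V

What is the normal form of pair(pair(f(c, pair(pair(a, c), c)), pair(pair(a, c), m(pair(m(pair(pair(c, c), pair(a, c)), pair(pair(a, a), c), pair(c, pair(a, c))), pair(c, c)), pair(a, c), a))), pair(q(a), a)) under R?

pair(pair(c, pair(pair(a, c), a)), pair(pair(a, a), a))

1. pair(pair(f(c, pair(pair(a, c), c)), pair(pair(a, c), m(pair(m(pair(pair(c, c), pair(a, c)), pair(pair(a, a), c), pair(c, pair(a, c))), pair(c, c)), pair(a, c), a))), pair(q(a), a))  →  pair(pair(c, pair(pair(a, c), m(pair(m(pair(pair(c, c), pair(a, c)), pair(pair(a, a), c), pair(c, pair(a, c))), pair(c, c)), pair(a, c), a))), pair(q(a), a))   [R1 at 1.1]
2. pair(pair(c, pair(pair(a, c), m(pair(m(pair(pair(c, c), pair(a, c)), pair(pair(a, a), c), pair(c, pair(a, c))), pair(c, c)), pair(a, c), a))), pair(q(a), a))  →  pair(pair(c, pair(pair(a, c), a)), pair(q(a), a))   [R6 at 1.2.2]
3. pair(pair(c, pair(pair(a, c), a)), pair(q(a), a))  →  pair(pair(c, pair(pair(a, c), a)), pair(pair(a, a), a))   [R4 at 2.1]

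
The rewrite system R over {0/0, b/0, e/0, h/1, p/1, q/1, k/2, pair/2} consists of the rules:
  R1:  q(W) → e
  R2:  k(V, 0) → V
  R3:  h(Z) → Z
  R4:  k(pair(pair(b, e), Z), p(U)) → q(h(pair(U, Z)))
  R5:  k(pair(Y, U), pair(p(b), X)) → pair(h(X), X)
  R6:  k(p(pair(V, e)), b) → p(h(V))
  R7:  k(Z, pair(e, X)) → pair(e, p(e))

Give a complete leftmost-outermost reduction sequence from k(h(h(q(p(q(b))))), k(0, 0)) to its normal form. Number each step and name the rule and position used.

1. k(h(h(q(p(q(b))))), k(0, 0))  →  k(h(q(p(q(b)))), k(0, 0))   [R3 at 1]
2. k(h(q(p(q(b)))), k(0, 0))  →  k(q(p(q(b))), k(0, 0))   [R3 at 1]
3. k(q(p(q(b))), k(0, 0))  →  k(e, k(0, 0))   [R1 at 1]
4. k(e, k(0, 0))  →  k(e, 0)   [R2 at 2]
5. k(e, 0)  →  e   [R2 at ε]

e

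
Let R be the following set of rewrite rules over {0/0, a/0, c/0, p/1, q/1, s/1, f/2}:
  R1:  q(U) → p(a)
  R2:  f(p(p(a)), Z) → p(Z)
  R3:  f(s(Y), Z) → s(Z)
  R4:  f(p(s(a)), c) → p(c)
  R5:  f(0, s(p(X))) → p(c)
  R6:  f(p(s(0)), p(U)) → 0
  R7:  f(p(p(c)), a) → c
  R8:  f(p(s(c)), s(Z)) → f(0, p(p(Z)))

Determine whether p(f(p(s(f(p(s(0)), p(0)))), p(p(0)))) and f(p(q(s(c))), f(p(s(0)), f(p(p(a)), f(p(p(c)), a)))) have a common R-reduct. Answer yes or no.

Reduce t₁ = p(f(p(s(f(p(s(0)), p(0)))), p(p(0)))):
1. p(f(p(s(f(p(s(0)), p(0)))), p(p(0))))  →  p(f(p(s(0)), p(p(0))))   [R6 at 1.1.1.1]
2. p(f(p(s(0)), p(p(0))))  →  p(0)   [R6 at 1]

Reduce t₂ = f(p(q(s(c))), f(p(s(0)), f(p(p(a)), f(p(p(c)), a)))):
1. f(p(q(s(c))), f(p(s(0)), f(p(p(a)), f(p(p(c)), a))))  →  f(p(p(a)), f(p(s(0)), f(p(p(a)), f(p(p(c)), a))))   [R1 at 1.1]
2. f(p(p(a)), f(p(s(0)), f(p(p(a)), f(p(p(c)), a))))  →  p(f(p(s(0)), f(p(p(a)), f(p(p(c)), a))))   [R2 at ε]
3. p(f(p(s(0)), f(p(p(a)), f(p(p(c)), a))))  →  p(f(p(s(0)), p(f(p(p(c)), a))))   [R2 at 1.2]
4. p(f(p(s(0)), p(f(p(p(c)), a))))  →  p(0)   [R6 at 1]

yes — NF(t₁) = p(0), NF(t₂) = p(0)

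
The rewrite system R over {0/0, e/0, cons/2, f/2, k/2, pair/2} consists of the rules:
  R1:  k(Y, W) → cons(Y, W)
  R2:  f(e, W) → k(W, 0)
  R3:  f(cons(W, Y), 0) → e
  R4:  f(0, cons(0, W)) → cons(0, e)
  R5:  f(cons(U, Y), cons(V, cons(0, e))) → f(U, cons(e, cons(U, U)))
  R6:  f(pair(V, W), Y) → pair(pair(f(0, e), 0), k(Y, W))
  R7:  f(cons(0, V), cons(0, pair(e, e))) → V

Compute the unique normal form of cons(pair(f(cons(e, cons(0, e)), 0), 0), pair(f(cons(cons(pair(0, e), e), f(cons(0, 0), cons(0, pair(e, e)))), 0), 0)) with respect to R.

cons(pair(e, 0), pair(e, 0))

1. cons(pair(f(cons(e, cons(0, e)), 0), 0), pair(f(cons(cons(pair(0, e), e), f(cons(0, 0), cons(0, pair(e, e)))), 0), 0))  →  cons(pair(e, 0), pair(f(cons(cons(pair(0, e), e), f(cons(0, 0), cons(0, pair(e, e)))), 0), 0))   [R3 at 1.1]
2. cons(pair(e, 0), pair(f(cons(cons(pair(0, e), e), f(cons(0, 0), cons(0, pair(e, e)))), 0), 0))  →  cons(pair(e, 0), pair(e, 0))   [R3 at 2.1]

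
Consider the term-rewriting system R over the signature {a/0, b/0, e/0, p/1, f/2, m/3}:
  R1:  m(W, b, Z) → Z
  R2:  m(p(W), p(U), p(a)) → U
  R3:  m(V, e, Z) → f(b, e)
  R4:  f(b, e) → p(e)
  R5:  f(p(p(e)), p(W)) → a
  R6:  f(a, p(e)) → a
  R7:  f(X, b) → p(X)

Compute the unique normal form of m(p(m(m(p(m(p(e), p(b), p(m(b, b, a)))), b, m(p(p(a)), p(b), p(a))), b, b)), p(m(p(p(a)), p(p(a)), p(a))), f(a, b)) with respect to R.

1. m(p(m(m(p(m(p(e), p(b), p(m(b, b, a)))), b, m(p(p(a)), p(b), p(a))), b, b)), p(m(p(p(a)), p(p(a)), p(a))), f(a, b))  →  m(p(b), p(m(p(p(a)), p(p(a)), p(a))), f(a, b))   [R1 at 1.1]
2. m(p(b), p(m(p(p(a)), p(p(a)), p(a))), f(a, b))  →  m(p(b), p(p(a)), f(a, b))   [R2 at 2.1]
3. m(p(b), p(p(a)), f(a, b))  →  m(p(b), p(p(a)), p(a))   [R7 at 3]
4. m(p(b), p(p(a)), p(a))  →  p(a)   [R2 at ε]

p(a)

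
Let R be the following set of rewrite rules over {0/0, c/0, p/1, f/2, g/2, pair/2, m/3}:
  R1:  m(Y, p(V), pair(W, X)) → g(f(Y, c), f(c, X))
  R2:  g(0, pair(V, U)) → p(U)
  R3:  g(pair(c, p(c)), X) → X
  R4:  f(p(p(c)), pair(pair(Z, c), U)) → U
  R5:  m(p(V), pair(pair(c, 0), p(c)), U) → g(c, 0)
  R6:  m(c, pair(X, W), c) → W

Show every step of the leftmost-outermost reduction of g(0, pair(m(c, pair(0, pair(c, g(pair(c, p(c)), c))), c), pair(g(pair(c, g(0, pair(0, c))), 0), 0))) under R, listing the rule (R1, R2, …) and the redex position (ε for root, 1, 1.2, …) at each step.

1. g(0, pair(m(c, pair(0, pair(c, g(pair(c, p(c)), c))), c), pair(g(pair(c, g(0, pair(0, c))), 0), 0)))  →  p(pair(g(pair(c, g(0, pair(0, c))), 0), 0))   [R2 at ε]
2. p(pair(g(pair(c, g(0, pair(0, c))), 0), 0))  →  p(pair(g(pair(c, p(c)), 0), 0))   [R2 at 1.1.1.2]
3. p(pair(g(pair(c, p(c)), 0), 0))  →  p(pair(0, 0))   [R3 at 1.1]

p(pair(0, 0))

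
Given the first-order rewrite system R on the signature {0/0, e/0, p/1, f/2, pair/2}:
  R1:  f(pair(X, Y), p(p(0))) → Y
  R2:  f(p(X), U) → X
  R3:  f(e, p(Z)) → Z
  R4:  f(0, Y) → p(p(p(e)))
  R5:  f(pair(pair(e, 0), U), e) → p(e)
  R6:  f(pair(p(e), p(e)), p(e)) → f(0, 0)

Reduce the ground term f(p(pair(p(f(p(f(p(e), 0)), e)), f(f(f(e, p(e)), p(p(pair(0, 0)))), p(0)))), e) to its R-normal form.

1. f(p(pair(p(f(p(f(p(e), 0)), e)), f(f(f(e, p(e)), p(p(pair(0, 0)))), p(0)))), e)  →  pair(p(f(p(f(p(e), 0)), e)), f(f(f(e, p(e)), p(p(pair(0, 0)))), p(0)))   [R2 at ε]
2. pair(p(f(p(f(p(e), 0)), e)), f(f(f(e, p(e)), p(p(pair(0, 0)))), p(0)))  →  pair(p(f(p(e), 0)), f(f(f(e, p(e)), p(p(pair(0, 0)))), p(0)))   [R2 at 1.1]
3. pair(p(f(p(e), 0)), f(f(f(e, p(e)), p(p(pair(0, 0)))), p(0)))  →  pair(p(e), f(f(f(e, p(e)), p(p(pair(0, 0)))), p(0)))   [R2 at 1.1]
4. pair(p(e), f(f(f(e, p(e)), p(p(pair(0, 0)))), p(0)))  →  pair(p(e), f(f(e, p(p(pair(0, 0)))), p(0)))   [R3 at 2.1.1]
5. pair(p(e), f(f(e, p(p(pair(0, 0)))), p(0)))  →  pair(p(e), f(p(pair(0, 0)), p(0)))   [R3 at 2.1]
6. pair(p(e), f(p(pair(0, 0)), p(0)))  →  pair(p(e), pair(0, 0))   [R2 at 2]

pair(p(e), pair(0, 0))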